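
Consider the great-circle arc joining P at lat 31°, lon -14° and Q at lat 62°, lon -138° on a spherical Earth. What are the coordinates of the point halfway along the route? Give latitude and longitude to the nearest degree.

The haversine formula gives a central angle δ ≈ 1.339 rad (76.7°) between the endpoints.
Interpolate at f = 1/2 with slerp weights a = sin((1−f)δ)/sin δ ≈ 0.638, b = sin(fδ)/sin δ ≈ 0.638.
p = a·p₁ + b·p₂ ≈ (0.308, -0.333, 0.891); φ = arcsin(p_z) ≈ 63.05°, λ = atan2(p_y, p_x) ≈ -47.21°.

≈ lat 63°, lon -47°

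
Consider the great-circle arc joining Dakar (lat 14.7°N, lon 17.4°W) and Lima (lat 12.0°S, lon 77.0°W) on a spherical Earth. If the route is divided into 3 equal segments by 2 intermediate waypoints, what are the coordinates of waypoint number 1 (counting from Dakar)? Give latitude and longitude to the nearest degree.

Convert each endpoint to a unit vector on the sphere (x = cos φ cos λ, y = cos φ sin λ, z = sin φ).
The central angle between the endpoints is δ = arccos(p₁·p₂) ≈ 1.131 rad (64.8°).
Interpolate at f = 1/3 with slerp weights a = sin((1−f)δ)/sin δ ≈ 0.757, b = sin(fδ)/sin δ ≈ 0.407.
p = a·p₁ + b·p₂ ≈ (0.788, -0.607, 0.107); φ = arcsin(p_z) ≈ 6.16°, λ = atan2(p_y, p_x) ≈ -37.59°.

≈ lat 6°N, lon 38°W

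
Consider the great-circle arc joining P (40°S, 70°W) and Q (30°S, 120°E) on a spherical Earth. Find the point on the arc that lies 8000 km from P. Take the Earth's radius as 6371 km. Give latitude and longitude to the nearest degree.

≈ (67°S, 133°E)

Convert each endpoint to a unit vector on the sphere (x = cos φ cos λ, y = cos φ sin λ, z = sin φ).
The central angle between the endpoints is δ = arccos(p₁·p₂) ≈ 1.909 rad (109.4°). The total great-circle distance is δ·R ≈ 1.909 × 6371 ≈ 12163 km, so the target fraction is f = 8000/12163 ≈ 0.658.
Interpolate at f ≈ 0.658 with slerp weights a = sin((1−f)δ)/sin δ ≈ 0.644, b = sin(fδ)/sin δ ≈ 1.008.
p = a·p₁ + b·p₂ ≈ (-0.268, 0.292, -0.918); φ = arcsin(p_z) ≈ -66.67°, λ = atan2(p_y, p_x) ≈ 132.50°.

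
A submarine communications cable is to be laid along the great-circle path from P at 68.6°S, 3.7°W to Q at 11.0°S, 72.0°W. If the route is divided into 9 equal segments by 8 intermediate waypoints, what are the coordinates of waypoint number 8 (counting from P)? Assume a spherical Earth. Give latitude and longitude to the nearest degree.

≈ 18°S, 69°W

The haversine formula gives a central angle δ ≈ 1.256 rad (71.9°) between the endpoints.
Interpolate at f = 8/9 with slerp weights a = sin((1−f)δ)/sin δ ≈ 0.146, b = sin(fδ)/sin δ ≈ 0.945.
p = a·p₁ + b·p₂ ≈ (0.340, -0.886, -0.316); φ = arcsin(p_z) ≈ -18.45°, λ = atan2(p_y, p_x) ≈ -69.00°.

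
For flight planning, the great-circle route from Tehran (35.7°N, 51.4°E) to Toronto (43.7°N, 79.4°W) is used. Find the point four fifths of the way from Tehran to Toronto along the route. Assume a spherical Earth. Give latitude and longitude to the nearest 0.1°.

Convert each endpoint to a unit vector on the sphere (x = cos φ cos λ, y = cos φ sin λ, z = sin φ).
The central angle between the endpoints is δ = arccos(p₁·p₂) ≈ 1.551 rad (88.9°).
Interpolate at f = 4/5 with slerp weights a = sin((1−f)δ)/sin δ ≈ 0.305, b = sin(fδ)/sin δ ≈ 0.946.
p = a·p₁ + b·p₂ ≈ (0.281, -0.479, 0.832); φ = arcsin(p_z) ≈ 56.30°, λ = atan2(p_y, p_x) ≈ -59.62°.

≈ 56.3°N, 59.6°W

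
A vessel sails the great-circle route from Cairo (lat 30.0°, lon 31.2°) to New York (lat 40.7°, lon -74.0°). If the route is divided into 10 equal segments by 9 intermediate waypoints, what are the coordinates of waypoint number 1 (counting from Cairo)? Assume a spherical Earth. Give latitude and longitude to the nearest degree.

≈ lat 35°, lon 24°

Convert each endpoint to a unit vector on the sphere (x = cos φ cos λ, y = cos φ sin λ, z = sin φ).
The central angle between the endpoints is δ = arccos(p₁·p₂) ≈ 1.416 rad (81.1°).
Interpolate at f = 1/10 with slerp weights a = sin((1−f)δ)/sin δ ≈ 0.968, b = sin(fδ)/sin δ ≈ 0.143.
p = a·p₁ + b·p₂ ≈ (0.747, 0.330, 0.577); φ = arcsin(p_z) ≈ 35.25°, λ = atan2(p_y, p_x) ≈ 23.85°.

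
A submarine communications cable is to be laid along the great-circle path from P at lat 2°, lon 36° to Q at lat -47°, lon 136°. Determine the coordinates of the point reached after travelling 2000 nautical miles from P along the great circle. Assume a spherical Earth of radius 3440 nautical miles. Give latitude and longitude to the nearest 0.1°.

≈ lat -22.0°, lon 59.7°

From cos δ = sin φ₁ sin φ₂ + cos φ₁ cos φ₂ cos Δλ, the central angle is δ ≈ 1.715 rad (98.3°). The total great-circle distance is δ·R ≈ 1.715 × 3440 ≈ 5900 nmi, so the target fraction is f = 2000/5900 ≈ 0.339.
Interpolate at f ≈ 0.339 with slerp weights a = sin((1−f)δ)/sin δ ≈ 0.916, b = sin(fδ)/sin δ ≈ 0.555.
p = a·p₁ + b·p₂ ≈ (0.468, 0.801, -0.374); φ = arcsin(p_z) ≈ -21.96°, λ = atan2(p_y, p_x) ≈ 59.70°.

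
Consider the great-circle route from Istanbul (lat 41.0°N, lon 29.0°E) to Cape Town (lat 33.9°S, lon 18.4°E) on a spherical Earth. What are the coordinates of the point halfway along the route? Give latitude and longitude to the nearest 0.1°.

Write both endpoints as unit vectors p₁, p₂ with components (cos φ cos λ, cos φ sin λ, sin φ).
The central angle between the endpoints is δ = arccos(p₁·p₂) ≈ 1.318 rad (75.5°).
Interpolate at f = 1/2 with slerp weights a = sin((1−f)δ)/sin δ ≈ 0.633, b = sin(fδ)/sin δ ≈ 0.633.
p = a·p₁ + b·p₂ ≈ (0.916, 0.397, 0.062); φ = arcsin(p_z) ≈ 3.57°, λ = atan2(p_y, p_x) ≈ 23.45°.

≈ lat 3.6°N, lon 23.4°E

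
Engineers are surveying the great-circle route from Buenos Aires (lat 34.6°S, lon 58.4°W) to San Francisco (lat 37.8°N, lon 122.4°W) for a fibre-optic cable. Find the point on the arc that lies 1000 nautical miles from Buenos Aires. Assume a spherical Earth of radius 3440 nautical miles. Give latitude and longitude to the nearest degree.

Write both endpoints as unit vectors p₁, p₂ with components (cos φ cos λ, cos φ sin λ, sin φ).
The central angle between the endpoints is δ = arccos(p₁·p₂) ≈ 1.634 rad (93.6°). The total great-circle distance is δ·R ≈ 1.634 × 3440 ≈ 5620 nmi, so the target fraction is f = 1000/5620 ≈ 0.178.
Interpolate at f ≈ 0.178 with slerp weights a = sin((1−f)δ)/sin δ ≈ 0.976, b = sin(fδ)/sin δ ≈ 0.287.
p = a·p₁ + b·p₂ ≈ (0.299, -0.876, -0.378); φ = arcsin(p_z) ≈ -22.23°, λ = atan2(p_y, p_x) ≈ -71.13°.

≈ lat 22°S, lon 71°W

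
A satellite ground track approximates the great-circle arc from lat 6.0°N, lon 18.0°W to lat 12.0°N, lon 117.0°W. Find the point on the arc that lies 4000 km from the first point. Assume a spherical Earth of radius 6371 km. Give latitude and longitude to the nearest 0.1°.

≈ lat 12.5°N, lon 53.9°W

Write both endpoints as unit vectors p₁, p₂ with components (cos φ cos λ, cos φ sin λ, sin φ).
The central angle between the endpoints is δ = arccos(p₁·p₂) ≈ 1.702 rad (97.5°). The total great-circle distance is δ·R ≈ 1.702 × 6371 ≈ 10841 km, so the target fraction is f = 4000/10841 ≈ 0.369.
Interpolate at f ≈ 0.369 with slerp weights a = sin((1−f)δ)/sin δ ≈ 0.887, b = sin(fδ)/sin δ ≈ 0.592.
p = a·p₁ + b·p₂ ≈ (0.575, -0.789, 0.216); φ = arcsin(p_z) ≈ 12.47°, λ = atan2(p_y, p_x) ≈ -53.89°.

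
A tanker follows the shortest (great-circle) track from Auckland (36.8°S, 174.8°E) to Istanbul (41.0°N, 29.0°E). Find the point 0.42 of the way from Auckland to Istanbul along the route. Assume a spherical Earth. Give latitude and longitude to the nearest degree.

Convert each endpoint to a unit vector on the sphere (x = cos φ cos λ, y = cos φ sin λ, z = sin φ).
The central angle between the endpoints is δ = arccos(p₁·p₂) ≈ 2.674 rad (153.2°).
Interpolate at f = 0.42 with slerp weights a = sin((1−f)δ)/sin δ ≈ 2.220, b = sin(fδ)/sin δ ≈ 2.001.
p = a·p₁ + b·p₂ ≈ (-0.449, 0.893, -0.017); φ = arcsin(p_z) ≈ -0.95°, λ = atan2(p_y, p_x) ≈ 116.68°.

≈ (1°S, 117°E)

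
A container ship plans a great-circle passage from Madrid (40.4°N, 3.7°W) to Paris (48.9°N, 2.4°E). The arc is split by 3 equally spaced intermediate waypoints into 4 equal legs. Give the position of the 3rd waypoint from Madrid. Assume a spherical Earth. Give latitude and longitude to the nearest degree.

Write both endpoints as unit vectors p₁, p₂ with components (cos φ cos λ, cos φ sin λ, sin φ).
The central angle between the endpoints is δ = arccos(p₁·p₂) ≈ 0.166 rad (9.5°).
Interpolate at f = 3/4 with slerp weights a = sin((1−f)δ)/sin δ ≈ 0.251, b = sin(fδ)/sin δ ≈ 0.752.
p = a·p₁ + b·p₂ ≈ (0.684, 0.008, 0.729); φ = arcsin(p_z) ≈ 46.81°, λ = atan2(p_y, p_x) ≈ 0.70°.

≈ (47°N, 1°E)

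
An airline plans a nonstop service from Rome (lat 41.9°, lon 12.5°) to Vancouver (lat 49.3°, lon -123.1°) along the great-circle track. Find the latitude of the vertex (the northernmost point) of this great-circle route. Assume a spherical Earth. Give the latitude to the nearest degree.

≈ 70°

The great circle lies in the plane with unit normal n̂ = (p₁ × p₂)/|p₁ × p₂|.
Here n̂_z ≈ -0.344; the vertex latitude is φ_max = arccos|n̂_z| ≈ 69.9°.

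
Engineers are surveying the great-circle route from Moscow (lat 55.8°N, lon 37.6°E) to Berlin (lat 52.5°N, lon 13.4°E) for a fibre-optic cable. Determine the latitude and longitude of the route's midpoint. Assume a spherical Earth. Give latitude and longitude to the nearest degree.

≈ lat 55°N, lon 25°E

From cos δ = sin φ₁ sin φ₂ + cos φ₁ cos φ₂ cos Δλ, the central angle is δ ≈ 0.253 rad (14.5°).
Interpolate at f = 1/2 with slerp weights a = sin((1−f)δ)/sin δ ≈ 0.504, b = sin(fδ)/sin δ ≈ 0.504.
p = a·p₁ + b·p₂ ≈ (0.523, 0.244, 0.817); φ = arcsin(p_z) ≈ 54.76°, λ = atan2(p_y, p_x) ≈ 25.01°.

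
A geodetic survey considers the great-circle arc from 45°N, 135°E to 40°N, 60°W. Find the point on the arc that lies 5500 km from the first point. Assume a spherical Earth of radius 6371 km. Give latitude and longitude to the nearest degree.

Write both endpoints as unit vectors p₁, p₂ with components (cos φ cos λ, cos φ sin λ, sin φ).
The central angle between the endpoints is δ = arccos(p₁·p₂) ≈ 1.640 rad (93.9°). The total great-circle distance is δ·R ≈ 1.640 × 6371 ≈ 10446 km, so the target fraction is f = 5500/10446 ≈ 0.527.
Interpolate at f ≈ 0.527 with slerp weights a = sin((1−f)δ)/sin δ ≈ 0.702, b = sin(fδ)/sin δ ≈ 0.762.
p = a·p₁ + b·p₂ ≈ (-0.059, -0.154, 0.986); φ = arcsin(p_z) ≈ 80.49°, λ = atan2(p_y, p_x) ≈ -111.05°.

≈ 80°N, 111°W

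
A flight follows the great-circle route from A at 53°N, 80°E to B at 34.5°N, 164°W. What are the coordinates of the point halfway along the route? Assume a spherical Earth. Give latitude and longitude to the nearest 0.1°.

≈ 60.3°N, 152.0°E

Write both endpoints as unit vectors p₁, p₂ with components (cos φ cos λ, cos φ sin λ, sin φ).
The central angle between the endpoints is δ = arccos(p₁·p₂) ≈ 1.334 rad (76.4°).
Interpolate at f = 1/2 with slerp weights a = sin((1−f)δ)/sin δ ≈ 0.636, b = sin(fδ)/sin δ ≈ 0.636.
p = a·p₁ + b·p₂ ≈ (-0.438, 0.233, 0.869); φ = arcsin(p_z) ≈ 60.29°, λ = atan2(p_y, p_x) ≈ 152.01°.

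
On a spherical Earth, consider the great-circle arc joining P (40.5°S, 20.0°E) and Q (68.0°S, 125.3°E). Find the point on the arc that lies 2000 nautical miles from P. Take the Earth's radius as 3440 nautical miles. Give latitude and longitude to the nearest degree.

≈ (67°S, 57°E)

From cos δ = sin φ₁ sin φ₂ + cos φ₁ cos φ₂ cos Δλ, the central angle is δ ≈ 1.016 rad (58.2°). The total great-circle distance is δ·R ≈ 1.016 × 3440 ≈ 3494 nmi, so the target fraction is f = 2000/3494 ≈ 0.572.
Interpolate at f ≈ 0.572 with slerp weights a = sin((1−f)δ)/sin δ ≈ 0.495, b = sin(fδ)/sin δ ≈ 0.646.
p = a·p₁ + b·p₂ ≈ (0.214, 0.326, -0.921); φ = arcsin(p_z) ≈ -67.03°, λ = atan2(p_y, p_x) ≈ 56.75°.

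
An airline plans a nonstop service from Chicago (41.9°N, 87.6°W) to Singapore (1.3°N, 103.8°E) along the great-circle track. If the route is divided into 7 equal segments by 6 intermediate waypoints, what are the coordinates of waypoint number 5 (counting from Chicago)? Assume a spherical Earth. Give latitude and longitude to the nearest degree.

From cos δ = sin φ₁ sin φ₂ + cos φ₁ cos φ₂ cos Δλ, the central angle is δ ≈ 2.366 rad (135.6°).
Interpolate at f = 5/7 with slerp weights a = sin((1−f)δ)/sin δ ≈ 0.894, b = sin(fδ)/sin δ ≈ 1.419.
p = a·p₁ + b·p₂ ≈ (-0.310, 0.712, 0.629); φ = arcsin(p_z) ≈ 39.00°, λ = atan2(p_y, p_x) ≈ 113.55°.

≈ 39°N, 114°E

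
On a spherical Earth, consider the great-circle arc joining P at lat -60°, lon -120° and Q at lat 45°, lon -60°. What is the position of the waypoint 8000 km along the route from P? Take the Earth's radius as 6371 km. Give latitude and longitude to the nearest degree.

From cos δ = sin φ₁ sin φ₂ + cos φ₁ cos φ₂ cos Δλ, the central angle is δ ≈ 2.021 rad (115.8°). The total great-circle distance is δ·R ≈ 2.021 × 6371 ≈ 12879 km, so the target fraction is f = 8000/12879 ≈ 0.621.
Interpolate at f ≈ 0.621 with slerp weights a = sin((1−f)δ)/sin δ ≈ 0.770, b = sin(fδ)/sin δ ≈ 1.056.
p = a·p₁ + b·p₂ ≈ (0.181, -0.980, 0.080); φ = arcsin(p_z) ≈ 4.59°, λ = atan2(p_y, p_x) ≈ -79.54°.

≈ lat 5°, lon -80°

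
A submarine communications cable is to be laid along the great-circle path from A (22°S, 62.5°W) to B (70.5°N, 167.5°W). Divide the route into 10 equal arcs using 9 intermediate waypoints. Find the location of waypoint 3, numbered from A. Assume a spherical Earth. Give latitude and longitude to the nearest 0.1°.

≈ (10.7°N, 74.5°W)

Convert each endpoint to a unit vector on the sphere (x = cos φ cos λ, y = cos φ sin λ, z = sin φ).
The central angle between the endpoints is δ = arccos(p₁·p₂) ≈ 2.019 rad (115.7°).
Interpolate at f = 3/10 with slerp weights a = sin((1−f)δ)/sin δ ≈ 1.096, b = sin(fδ)/sin δ ≈ 0.632.
p = a·p₁ + b·p₂ ≈ (0.263, -0.947, 0.185); φ = arcsin(p_z) ≈ 10.66°, λ = atan2(p_y, p_x) ≈ -74.46°.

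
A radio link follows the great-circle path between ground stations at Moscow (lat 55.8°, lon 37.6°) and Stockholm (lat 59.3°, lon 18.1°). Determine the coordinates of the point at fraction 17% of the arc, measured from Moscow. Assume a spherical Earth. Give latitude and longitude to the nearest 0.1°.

≈ lat 56.6°, lon 34.6°

The haversine formula gives a central angle δ ≈ 0.192 rad (11.0°) between the endpoints.
Interpolate at f = 0.17 with slerp weights a = sin((1−f)δ)/sin δ ≈ 0.832, b = sin(fδ)/sin δ ≈ 0.171.
p = a·p₁ + b·p₂ ≈ (0.453, 0.312, 0.835); φ = arcsin(p_z) ≈ 56.60°, λ = atan2(p_y, p_x) ≈ 34.57°.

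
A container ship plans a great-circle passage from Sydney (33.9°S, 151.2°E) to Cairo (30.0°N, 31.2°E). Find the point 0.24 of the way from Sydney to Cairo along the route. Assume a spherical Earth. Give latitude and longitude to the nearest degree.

The haversine formula gives a central angle δ ≈ 2.263 rad (129.7°) between the endpoints.
Interpolate at f = 0.24 with slerp weights a = sin((1−f)δ)/sin δ ≈ 1.285, b = sin(fδ)/sin δ ≈ 0.671.
p = a·p₁ + b·p₂ ≈ (-0.437, 0.815, -0.381); φ = arcsin(p_z) ≈ -22.38°, λ = atan2(p_y, p_x) ≈ 118.21°.

≈ 22°S, 118°E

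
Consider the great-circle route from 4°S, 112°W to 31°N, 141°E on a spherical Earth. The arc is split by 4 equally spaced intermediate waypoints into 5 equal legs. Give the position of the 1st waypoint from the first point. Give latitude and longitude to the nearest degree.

≈ 7°N, 130°W

The haversine formula gives a central angle δ ≈ 1.861 rad (106.6°) between the endpoints.
Interpolate at f = 1/5 with slerp weights a = sin((1−f)δ)/sin δ ≈ 1.040, b = sin(fδ)/sin δ ≈ 0.379.
p = a·p₁ + b·p₂ ≈ (-0.641, -0.757, 0.123); φ = arcsin(p_z) ≈ 7.06°, λ = atan2(p_y, p_x) ≈ -130.27°.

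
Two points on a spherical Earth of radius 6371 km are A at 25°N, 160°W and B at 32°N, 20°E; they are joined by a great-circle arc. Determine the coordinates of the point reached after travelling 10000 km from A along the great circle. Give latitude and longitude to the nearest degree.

≈ 65°N, 20°E

Convert each endpoint to a unit vector on the sphere (x = cos φ cos λ, y = cos φ sin λ, z = sin φ).
The central angle between the endpoints is δ = arccos(p₁·p₂) ≈ 2.147 rad (123.0°). The total great-circle distance is δ·R ≈ 2.147 × 6371 ≈ 13677 km, so the target fraction is f = 10000/13677 ≈ 0.731.
Interpolate at f ≈ 0.731 with slerp weights a = sin((1−f)δ)/sin δ ≈ 0.651, b = sin(fδ)/sin δ ≈ 1.192.
p = a·p₁ + b·p₂ ≈ (0.396, 0.144, 0.907); φ = arcsin(p_z) ≈ 65.07°, λ = atan2(p_y, p_x) ≈ 20.00°.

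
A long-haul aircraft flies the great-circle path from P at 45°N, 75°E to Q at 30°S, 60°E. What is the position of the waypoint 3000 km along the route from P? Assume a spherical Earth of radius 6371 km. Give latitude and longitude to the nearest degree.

From cos δ = sin φ₁ sin φ₂ + cos φ₁ cos φ₂ cos Δλ, the central angle is δ ≈ 1.331 rad (76.2°). The total great-circle distance is δ·R ≈ 1.331 × 6371 ≈ 8477 km, so the target fraction is f = 3000/8477 ≈ 0.354.
Interpolate at f ≈ 0.354 with slerp weights a = sin((1−f)δ)/sin δ ≈ 0.780, b = sin(fδ)/sin δ ≈ 0.467.
p = a·p₁ + b·p₂ ≈ (0.345, 0.883, 0.318); φ = arcsin(p_z) ≈ 18.54°, λ = atan2(p_y, p_x) ≈ 68.66°.

≈ 19°N, 69°E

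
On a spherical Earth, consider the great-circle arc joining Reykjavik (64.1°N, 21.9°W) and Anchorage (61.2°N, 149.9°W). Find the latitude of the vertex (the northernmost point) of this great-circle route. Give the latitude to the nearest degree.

The great circle lies in the plane with unit normal n̂ = (p₁ × p₂)/|p₁ × p₂|.
Here n̂_z ≈ -0.220; the vertex latitude is φ_max = arccos|n̂_z| ≈ 77.3°.
Check via Clairaut: cos φ_max = |cos φ₁| · sin C = cos(64.1°)·sin(30.3°) ≈ 0.220, again giving ≈ 77.3°.

≈ 77°N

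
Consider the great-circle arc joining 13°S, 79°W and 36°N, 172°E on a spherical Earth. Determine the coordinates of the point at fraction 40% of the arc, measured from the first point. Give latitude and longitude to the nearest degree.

From cos δ = sin φ₁ sin φ₂ + cos φ₁ cos φ₂ cos Δλ, the central angle is δ ≈ 1.970 rad (112.9°).
Interpolate at f = 0.40 with slerp weights a = sin((1−f)δ)/sin δ ≈ 1.004, b = sin(fδ)/sin δ ≈ 0.770.
p = a·p₁ + b·p₂ ≈ (-0.430, -0.874, 0.226); φ = arcsin(p_z) ≈ 13.08°, λ = atan2(p_y, p_x) ≈ -116.18°.

≈ 13°N, 116°W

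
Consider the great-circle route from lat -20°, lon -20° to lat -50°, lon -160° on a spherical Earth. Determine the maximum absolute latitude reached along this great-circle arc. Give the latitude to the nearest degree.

≈ -67°

The great circle lies in the plane with unit normal n̂ = (p₁ × p₂)/|p₁ × p₂|.
Here n̂_z ≈ -0.396; the vertex latitude is φ_max = arccos|n̂_z| ≈ 66.7°.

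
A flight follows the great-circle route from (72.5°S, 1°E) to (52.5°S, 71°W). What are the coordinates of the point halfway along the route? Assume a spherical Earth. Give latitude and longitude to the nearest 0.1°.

The haversine formula gives a central angle δ ≈ 0.621 rad (35.6°) between the endpoints.
Interpolate at f = 1/2 with slerp weights a = sin((1−f)δ)/sin δ ≈ 0.525, b = sin(fδ)/sin δ ≈ 0.525.
p = a·p₁ + b·p₂ ≈ (0.262, -0.300, -0.917); φ = arcsin(p_z) ≈ -66.55°, λ = atan2(p_y, p_x) ≈ -48.83°.

≈ (66.6°S, 48.8°W)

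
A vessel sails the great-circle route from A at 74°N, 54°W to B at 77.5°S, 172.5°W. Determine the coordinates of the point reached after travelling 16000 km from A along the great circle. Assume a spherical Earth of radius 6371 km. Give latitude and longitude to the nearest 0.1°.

≈ 62.2°S, 124.6°W

The haversine formula gives a central angle δ ≈ 2.884 rad (165.2°) between the endpoints. The total great-circle distance is δ·R ≈ 2.884 × 6371 ≈ 18372 km, so the target fraction is f = 16000/18372 ≈ 0.871.
Interpolate at f ≈ 0.871 with slerp weights a = sin((1−f)δ)/sin δ ≈ 1.427, b = sin(fδ)/sin δ ≈ 2.311.
p = a·p₁ + b·p₂ ≈ (-0.265, -0.383, -0.885); φ = arcsin(p_z) ≈ -62.23°, λ = atan2(p_y, p_x) ≈ -124.62°.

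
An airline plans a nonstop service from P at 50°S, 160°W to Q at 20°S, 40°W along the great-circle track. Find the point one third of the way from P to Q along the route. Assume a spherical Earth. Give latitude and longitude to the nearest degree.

From cos δ = sin φ₁ sin φ₂ + cos φ₁ cos φ₂ cos Δλ, the central angle is δ ≈ 1.611 rad (92.3°).
Interpolate at f = 1/3 with slerp weights a = sin((1−f)δ)/sin δ ≈ 0.880, b = sin(fδ)/sin δ ≈ 0.512.
p = a·p₁ + b·p₂ ≈ (-0.163, -0.503, -0.849); φ = arcsin(p_z) ≈ -58.11°, λ = atan2(p_y, p_x) ≈ -107.96°.

≈ 58°S, 108°W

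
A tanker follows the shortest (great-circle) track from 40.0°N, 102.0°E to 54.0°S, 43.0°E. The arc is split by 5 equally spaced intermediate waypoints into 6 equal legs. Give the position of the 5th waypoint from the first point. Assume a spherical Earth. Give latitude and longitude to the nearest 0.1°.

From cos δ = sin φ₁ sin φ₂ + cos φ₁ cos φ₂ cos Δλ, the central angle is δ ≈ 1.863 rad (106.7°).
Interpolate at f = 5/6 with slerp weights a = sin((1−f)δ)/sin δ ≈ 0.319, b = sin(fδ)/sin δ ≈ 1.044.
p = a·p₁ + b·p₂ ≈ (0.398, 0.658, -0.640); φ = arcsin(p_z) ≈ -39.76°, λ = atan2(p_y, p_x) ≈ 58.82°.

≈ 39.8°S, 58.8°E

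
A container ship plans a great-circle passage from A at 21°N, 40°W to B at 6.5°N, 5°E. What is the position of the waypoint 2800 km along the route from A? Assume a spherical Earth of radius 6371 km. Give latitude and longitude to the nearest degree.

The haversine formula gives a central angle δ ≈ 0.800 rad (45.9°) between the endpoints. The total great-circle distance is δ·R ≈ 0.800 × 6371 ≈ 5099 km, so the target fraction is f = 2800/5099 ≈ 0.549.
Interpolate at f ≈ 0.549 with slerp weights a = sin((1−f)δ)/sin δ ≈ 0.492, b = sin(fδ)/sin δ ≈ 0.593.
p = a·p₁ + b·p₂ ≈ (0.939, -0.244, 0.243); φ = arcsin(p_z) ≈ 14.09°, λ = atan2(p_y, p_x) ≈ -14.56°.

≈ 14°N, 15°W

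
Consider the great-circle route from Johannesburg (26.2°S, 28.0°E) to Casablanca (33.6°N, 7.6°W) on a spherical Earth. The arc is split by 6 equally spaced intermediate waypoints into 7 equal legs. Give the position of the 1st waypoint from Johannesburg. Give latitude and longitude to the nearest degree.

≈ 18°S, 23°E

The haversine formula gives a central angle δ ≈ 1.199 rad (68.7°) between the endpoints.
Interpolate at f = 1/7 with slerp weights a = sin((1−f)δ)/sin δ ≈ 0.919, b = sin(fδ)/sin δ ≈ 0.183.
p = a·p₁ + b·p₂ ≈ (0.879, 0.367, -0.304); φ = arcsin(p_z) ≈ -17.73°, λ = atan2(p_y, p_x) ≈ 22.66°.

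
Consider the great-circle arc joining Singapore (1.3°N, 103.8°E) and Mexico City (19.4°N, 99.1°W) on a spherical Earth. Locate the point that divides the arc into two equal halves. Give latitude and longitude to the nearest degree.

From cos δ = sin φ₁ sin φ₂ + cos φ₁ cos φ₂ cos Δλ, the central angle is δ ≈ 2.608 rad (149.4°).
Interpolate at f = 1/2 with slerp weights a = sin((1−f)δ)/sin δ ≈ 1.897, b = sin(fδ)/sin δ ≈ 1.897.
p = a·p₁ + b·p₂ ≈ (-0.736, 0.075, 0.673); φ = arcsin(p_z) ≈ 42.32°, λ = atan2(p_y, p_x) ≈ 174.18°.

≈ (42°N, 174°E)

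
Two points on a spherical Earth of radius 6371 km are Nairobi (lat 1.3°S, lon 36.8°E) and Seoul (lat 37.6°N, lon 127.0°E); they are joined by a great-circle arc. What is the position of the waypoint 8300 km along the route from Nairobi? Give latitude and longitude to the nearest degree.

Convert each endpoint to a unit vector on the sphere (x = cos φ cos λ, y = cos φ sin λ, z = sin φ).
The central angle between the endpoints is δ = arccos(p₁·p₂) ≈ 1.587 rad (91.0°). The total great-circle distance is δ·R ≈ 1.587 × 6371 ≈ 10113 km, so the target fraction is f = 8300/10113 ≈ 0.821.
Interpolate at f ≈ 0.821 with slerp weights a = sin((1−f)δ)/sin δ ≈ 0.281, b = sin(fδ)/sin δ ≈ 0.964.
p = a·p₁ + b·p₂ ≈ (-0.235, 0.778, 0.582); φ = arcsin(p_z) ≈ 35.60°, λ = atan2(p_y, p_x) ≈ 106.80°.

≈ lat 36°N, lon 107°E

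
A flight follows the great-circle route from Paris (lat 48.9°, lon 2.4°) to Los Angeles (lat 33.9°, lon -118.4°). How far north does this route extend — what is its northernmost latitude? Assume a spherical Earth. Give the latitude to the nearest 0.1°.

≈ 61.7°

The great circle lies in the plane with unit normal n̂ = (p₁ × p₂)/|p₁ × p₂|.
Here n̂_z ≈ -0.473; the vertex latitude is φ_max = arccos|n̂_z| ≈ 61.7°.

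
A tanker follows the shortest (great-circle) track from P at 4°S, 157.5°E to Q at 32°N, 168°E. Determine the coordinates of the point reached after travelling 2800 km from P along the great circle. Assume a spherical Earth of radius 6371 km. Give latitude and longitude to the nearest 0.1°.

The haversine formula gives a central angle δ ≈ 0.652 rad (37.4°) between the endpoints. The total great-circle distance is δ·R ≈ 0.652 × 6371 ≈ 4154 km, so the target fraction is f = 2800/4154 ≈ 0.674.
Interpolate at f ≈ 0.674 with slerp weights a = sin((1−f)δ)/sin δ ≈ 0.348, b = sin(fδ)/sin δ ≈ 0.701.
p = a·p₁ + b·p₂ ≈ (-0.902, 0.256, 0.347); φ = arcsin(p_z) ≈ 20.32°, λ = atan2(p_y, p_x) ≈ 164.14°.

≈ 20.3°N, 164.1°E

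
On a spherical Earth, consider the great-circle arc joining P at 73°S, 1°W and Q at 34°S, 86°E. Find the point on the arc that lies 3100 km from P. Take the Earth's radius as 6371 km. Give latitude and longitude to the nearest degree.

The haversine formula gives a central angle δ ≈ 0.991 rad (56.8°) between the endpoints. The total great-circle distance is δ·R ≈ 0.991 × 6371 ≈ 6317 km, so the target fraction is f = 3100/6317 ≈ 0.491.
Interpolate at f ≈ 0.491 with slerp weights a = sin((1−f)δ)/sin δ ≈ 0.578, b = sin(fδ)/sin δ ≈ 0.559.
p = a·p₁ + b·p₂ ≈ (0.201, 0.459, -0.865); φ = arcsin(p_z) ≈ -59.91°, λ = atan2(p_y, p_x) ≈ 66.33°.

≈ 60°S, 66°E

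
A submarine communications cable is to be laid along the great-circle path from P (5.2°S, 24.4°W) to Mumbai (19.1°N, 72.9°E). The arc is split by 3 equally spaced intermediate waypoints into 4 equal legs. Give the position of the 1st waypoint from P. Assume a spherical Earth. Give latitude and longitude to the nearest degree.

≈ (3°N, 1°W)

The haversine formula gives a central angle δ ≈ 1.721 rad (98.6°) between the endpoints.
Interpolate at f = 1/4 with slerp weights a = sin((1−f)δ)/sin δ ≈ 0.972, b = sin(fδ)/sin δ ≈ 0.422.
p = a·p₁ + b·p₂ ≈ (0.999, -0.019, 0.050); φ = arcsin(p_z) ≈ 2.86°, λ = atan2(p_y, p_x) ≈ -1.09°.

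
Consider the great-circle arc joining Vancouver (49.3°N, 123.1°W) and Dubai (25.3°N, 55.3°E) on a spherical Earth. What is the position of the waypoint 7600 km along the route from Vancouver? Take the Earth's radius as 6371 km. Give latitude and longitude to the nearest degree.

Write both endpoints as unit vectors p₁, p₂ with components (cos φ cos λ, cos φ sin λ, sin φ).
The central angle between the endpoints is δ = arccos(p₁·p₂) ≈ 1.839 rad (105.4°). The total great-circle distance is δ·R ≈ 1.839 × 6371 ≈ 11718 km, so the target fraction is f = 7600/11718 ≈ 0.649.
Interpolate at f ≈ 0.649 with slerp weights a = sin((1−f)δ)/sin δ ≈ 0.625, b = sin(fδ)/sin δ ≈ 0.964.
p = a·p₁ + b·p₂ ≈ (0.274, 0.375, 0.886); φ = arcsin(p_z) ≈ 62.33°, λ = atan2(p_y, p_x) ≈ 53.90°.

≈ (62°N, 54°E)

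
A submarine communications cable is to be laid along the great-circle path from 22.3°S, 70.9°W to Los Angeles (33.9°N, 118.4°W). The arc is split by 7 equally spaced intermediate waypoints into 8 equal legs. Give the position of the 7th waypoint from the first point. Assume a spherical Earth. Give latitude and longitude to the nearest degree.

≈ 27°N, 111°W

Write both endpoints as unit vectors p₁, p₂ with components (cos φ cos λ, cos φ sin λ, sin φ).
The central angle between the endpoints is δ = arccos(p₁·p₂) ≈ 1.259 rad (72.1°).
Interpolate at f = 7/8 with slerp weights a = sin((1−f)δ)/sin δ ≈ 0.165, b = sin(fδ)/sin δ ≈ 0.937.
p = a·p₁ + b·p₂ ≈ (-0.320, -0.828, 0.460); φ = arcsin(p_z) ≈ 27.40°, λ = atan2(p_y, p_x) ≈ -111.13°.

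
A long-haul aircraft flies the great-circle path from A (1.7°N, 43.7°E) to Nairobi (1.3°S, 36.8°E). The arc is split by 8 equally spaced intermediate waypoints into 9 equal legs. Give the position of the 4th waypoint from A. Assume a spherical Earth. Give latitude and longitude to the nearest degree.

Convert each endpoint to a unit vector on the sphere (x = cos φ cos λ, y = cos φ sin λ, z = sin φ).
The central angle between the endpoints is δ = arccos(p₁·p₂) ≈ 0.131 rad (7.5°).
Interpolate at f = 4/9 with slerp weights a = sin((1−f)δ)/sin δ ≈ 0.557, b = sin(fδ)/sin δ ≈ 0.445.
p = a·p₁ + b·p₂ ≈ (0.759, 0.651, 0.006); φ = arcsin(p_z) ≈ 0.37°, λ = atan2(p_y, p_x) ≈ 40.63°.

≈ (0°N, 41°E)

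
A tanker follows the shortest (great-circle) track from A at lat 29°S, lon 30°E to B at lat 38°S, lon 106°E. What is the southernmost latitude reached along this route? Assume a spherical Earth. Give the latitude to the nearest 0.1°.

≈ 40.9°S

The great circle lies in the plane with unit normal n̂ = (p₁ × p₂)/|p₁ × p₂|.
Here n̂_z ≈ +0.755; the vertex latitude is φ_max = arccos|n̂_z| ≈ 40.9°.
Check via Clairaut: cos φ_max = |cos φ₁| · sin C = cos(29.0°)·sin(120.3°) ≈ 0.755, again giving ≈ 40.9°.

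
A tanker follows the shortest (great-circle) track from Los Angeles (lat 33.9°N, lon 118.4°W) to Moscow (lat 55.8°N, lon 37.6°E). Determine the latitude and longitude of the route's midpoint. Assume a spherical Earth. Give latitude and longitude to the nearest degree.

≈ lat 74°N, lon 83°W

Convert each endpoint to a unit vector on the sphere (x = cos φ cos λ, y = cos φ sin λ, z = sin φ).
The central angle between the endpoints is δ = arccos(p₁·p₂) ≈ 1.536 rad (88.0°).
Interpolate at f = 1/2 with slerp weights a = sin((1−f)δ)/sin δ ≈ 0.695, b = sin(fδ)/sin δ ≈ 0.695.
p = a·p₁ + b·p₂ ≈ (0.035, -0.269, 0.962); φ = arcsin(p_z) ≈ 74.25°, λ = atan2(p_y, p_x) ≈ -82.56°.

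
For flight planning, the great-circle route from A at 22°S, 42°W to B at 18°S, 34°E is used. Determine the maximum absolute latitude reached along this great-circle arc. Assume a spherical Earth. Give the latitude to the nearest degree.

≈ 25°S

The great circle lies in the plane with unit normal n̂ = (p₁ × p₂)/|p₁ × p₂|.
Here n̂_z ≈ +0.906; the vertex latitude is φ_max = arccos|n̂_z| ≈ 25.0°.
Check via Clairaut: cos φ_max = |cos φ₁| · sin C = cos(22.0°)·sin(102.2°) ≈ 0.906, again giving ≈ 25.0°.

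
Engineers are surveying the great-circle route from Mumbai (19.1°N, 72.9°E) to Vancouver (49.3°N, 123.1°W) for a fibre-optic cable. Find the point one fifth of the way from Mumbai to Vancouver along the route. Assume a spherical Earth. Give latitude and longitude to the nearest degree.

≈ 41°N, 78°E

Convert each endpoint to a unit vector on the sphere (x = cos φ cos λ, y = cos φ sin λ, z = sin φ).
The central angle between the endpoints is δ = arccos(p₁·p₂) ≈ 1.922 rad (110.1°).
Interpolate at f = 1/5 with slerp weights a = sin((1−f)δ)/sin δ ≈ 1.065, b = sin(fδ)/sin δ ≈ 0.399.
p = a·p₁ + b·p₂ ≈ (0.154, 0.743, 0.651); φ = arcsin(p_z) ≈ 40.63°, λ = atan2(p_y, p_x) ≈ 78.33°.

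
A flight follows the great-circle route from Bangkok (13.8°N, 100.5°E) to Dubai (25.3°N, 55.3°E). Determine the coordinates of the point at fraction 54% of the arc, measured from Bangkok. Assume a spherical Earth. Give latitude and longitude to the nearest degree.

≈ 22°N, 77°E

From cos δ = sin φ₁ sin φ₂ + cos φ₁ cos φ₂ cos Δλ, the central angle is δ ≈ 0.766 rad (43.9°).
Interpolate at f = 0.54 with slerp weights a = sin((1−f)δ)/sin δ ≈ 0.498, b = sin(fδ)/sin δ ≈ 0.580.
p = a·p₁ + b·p₂ ≈ (0.210, 0.906, 0.367); φ = arcsin(p_z) ≈ 21.50°, λ = atan2(p_y, p_x) ≈ 76.94°.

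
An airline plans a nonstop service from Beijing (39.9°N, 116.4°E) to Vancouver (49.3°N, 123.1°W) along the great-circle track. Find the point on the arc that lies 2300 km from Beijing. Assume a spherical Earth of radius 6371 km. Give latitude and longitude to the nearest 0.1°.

Write both endpoints as unit vectors p₁, p₂ with components (cos φ cos λ, cos φ sin λ, sin φ).
The central angle between the endpoints is δ = arccos(p₁·p₂) ≈ 1.336 rad (76.6°). The total great-circle distance is δ·R ≈ 1.336 × 6371 ≈ 8513 km, so the target fraction is f = 2300/8513 ≈ 0.270.
Interpolate at f ≈ 0.270 with slerp weights a = sin((1−f)δ)/sin δ ≈ 0.851, b = sin(fδ)/sin δ ≈ 0.363.
p = a·p₁ + b·p₂ ≈ (-0.420, 0.386, 0.821); φ = arcsin(p_z) ≈ 55.21°, λ = atan2(p_y, p_x) ≈ 137.36°.

≈ 55.2°N, 137.4°E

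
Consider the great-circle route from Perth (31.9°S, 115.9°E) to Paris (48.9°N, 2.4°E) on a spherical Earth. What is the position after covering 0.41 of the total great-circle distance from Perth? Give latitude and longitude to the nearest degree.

Write both endpoints as unit vectors p₁, p₂ with components (cos φ cos λ, cos φ sin λ, sin φ).
The central angle between the endpoints is δ = arccos(p₁·p₂) ≈ 2.240 rad (128.4°).
Interpolate at f = 0.41 with slerp weights a = sin((1−f)δ)/sin δ ≈ 1.236, b = sin(fδ)/sin δ ≈ 1.014.
p = a·p₁ + b·p₂ ≈ (0.207, 0.972, 0.111); φ = arcsin(p_z) ≈ 6.35°, λ = atan2(p_y, p_x) ≈ 77.96°.

≈ 6°N, 78°E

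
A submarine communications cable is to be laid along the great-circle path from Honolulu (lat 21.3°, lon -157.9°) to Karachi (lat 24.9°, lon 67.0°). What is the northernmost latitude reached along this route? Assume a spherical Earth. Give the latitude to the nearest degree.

The great circle lies in the plane with unit normal n̂ = (p₁ × p₂)/|p₁ × p₂|.
Here n̂_z ≈ -0.666; the vertex latitude is φ_max = arccos|n̂_z| ≈ 48.2°.

≈ 48°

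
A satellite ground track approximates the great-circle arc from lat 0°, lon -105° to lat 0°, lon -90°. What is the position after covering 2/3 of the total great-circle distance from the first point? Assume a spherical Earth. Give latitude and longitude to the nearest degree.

≈ lat 0°, lon -95°

The haversine formula gives a central angle δ ≈ 0.262 rad (15.0°) between the endpoints.
Interpolate at f = 2/3 with slerp weights a = sin((1−f)δ)/sin δ ≈ 0.337, b = sin(fδ)/sin δ ≈ 0.671.
p = a·p₁ + b·p₂ ≈ (-0.087, -0.996, 0.000); φ = arcsin(p_z) ≈ 0.00°, λ = atan2(p_y, p_x) ≈ -95.00°.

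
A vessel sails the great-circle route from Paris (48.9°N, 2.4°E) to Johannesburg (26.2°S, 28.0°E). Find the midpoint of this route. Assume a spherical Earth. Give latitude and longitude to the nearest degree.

The haversine formula gives a central angle δ ≈ 1.370 rad (78.5°) between the endpoints.
Interpolate at f = 1/2 with slerp weights a = sin((1−f)δ)/sin δ ≈ 0.646, b = sin(fδ)/sin δ ≈ 0.646.
p = a·p₁ + b·p₂ ≈ (0.936, 0.290, 0.201); φ = arcsin(p_z) ≈ 11.62°, λ = atan2(p_y, p_x) ≈ 17.21°.

≈ 12°N, 17°E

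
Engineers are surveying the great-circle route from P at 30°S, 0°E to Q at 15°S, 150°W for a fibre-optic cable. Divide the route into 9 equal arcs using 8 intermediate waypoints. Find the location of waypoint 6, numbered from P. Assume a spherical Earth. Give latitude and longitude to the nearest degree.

Write both endpoints as unit vectors p₁, p₂ with components (cos φ cos λ, cos φ sin λ, sin φ).
The central angle between the endpoints is δ = arccos(p₁·p₂) ≈ 2.208 rad (126.5°).
Interpolate at f = 6/9 with slerp weights a = sin((1−f)δ)/sin δ ≈ 0.835, b = sin(fδ)/sin δ ≈ 1.238.
p = a·p₁ + b·p₂ ≈ (-0.312, -0.598, -0.738); φ = arcsin(p_z) ≈ -47.57°, λ = atan2(p_y, p_x) ≈ -117.58°.

≈ 48°S, 118°W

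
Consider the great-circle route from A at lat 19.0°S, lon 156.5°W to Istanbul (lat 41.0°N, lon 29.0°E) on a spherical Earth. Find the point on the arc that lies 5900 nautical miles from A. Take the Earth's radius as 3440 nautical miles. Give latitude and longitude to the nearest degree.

The haversine formula gives a central angle δ ≈ 2.749 rad (157.5°) between the endpoints. The total great-circle distance is δ·R ≈ 2.749 × 3440 ≈ 9456 nmi, so the target fraction is f = 5900/9456 ≈ 0.624.
Interpolate at f ≈ 0.624 with slerp weights a = sin((1−f)δ)/sin δ ≈ 2.246, b = sin(fδ)/sin δ ≈ 2.586.
p = a·p₁ + b·p₂ ≈ (-0.240, 0.100, 0.966); φ = arcsin(p_z) ≈ 74.94°, λ = atan2(p_y, p_x) ≈ 157.46°.

≈ lat 75°N, lon 157°E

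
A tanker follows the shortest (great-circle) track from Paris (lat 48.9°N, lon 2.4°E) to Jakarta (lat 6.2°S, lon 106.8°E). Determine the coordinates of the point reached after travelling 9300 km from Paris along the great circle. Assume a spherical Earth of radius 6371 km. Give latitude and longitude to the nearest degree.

≈ lat 9°N, lon 93°E

Convert each endpoint to a unit vector on the sphere (x = cos φ cos λ, y = cos φ sin λ, z = sin φ).
The central angle between the endpoints is δ = arccos(p₁·p₂) ≈ 1.817 rad (104.1°). The total great-circle distance is δ·R ≈ 1.817 × 6371 ≈ 11577 km, so the target fraction is f = 9300/11577 ≈ 0.803.
Interpolate at f ≈ 0.803 with slerp weights a = sin((1−f)δ)/sin δ ≈ 0.361, b = sin(fδ)/sin δ ≈ 1.025.
p = a·p₁ + b·p₂ ≈ (-0.058, 0.985, 0.161); φ = arcsin(p_z) ≈ 9.28°, λ = atan2(p_y, p_x) ≈ 93.34°.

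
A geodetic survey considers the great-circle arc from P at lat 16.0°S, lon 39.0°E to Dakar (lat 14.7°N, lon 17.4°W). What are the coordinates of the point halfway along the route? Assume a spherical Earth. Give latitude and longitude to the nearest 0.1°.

Convert each endpoint to a unit vector on the sphere (x = cos φ cos λ, y = cos φ sin λ, z = sin φ).
The central angle between the endpoints is δ = arccos(p₁·p₂) ≈ 1.110 rad (63.6°).
Interpolate at f = 1/2 with slerp weights a = sin((1−f)δ)/sin δ ≈ 0.588, b = sin(fδ)/sin δ ≈ 0.588.
p = a·p₁ + b·p₂ ≈ (0.983, 0.186, -0.013); φ = arcsin(p_z) ≈ -0.74°, λ = atan2(p_y, p_x) ≈ 10.70°.

≈ lat 0.7°S, lon 10.7°E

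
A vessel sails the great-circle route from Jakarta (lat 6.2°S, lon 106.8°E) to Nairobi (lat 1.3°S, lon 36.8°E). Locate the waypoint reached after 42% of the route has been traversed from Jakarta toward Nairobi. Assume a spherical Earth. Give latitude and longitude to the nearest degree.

≈ lat 5°S, lon 77°E

Convert each endpoint to a unit vector on the sphere (x = cos φ cos λ, y = cos φ sin λ, z = sin φ).
The central angle between the endpoints is δ = arccos(p₁·p₂) ≈ 1.221 rad (70.0°).
Interpolate at f = 0.42 with slerp weights a = sin((1−f)δ)/sin δ ≈ 0.692, b = sin(fδ)/sin δ ≈ 0.522.
p = a·p₁ + b·p₂ ≈ (0.219, 0.972, -0.087); φ = arcsin(p_z) ≈ -4.97°, λ = atan2(p_y, p_x) ≈ 77.29°.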